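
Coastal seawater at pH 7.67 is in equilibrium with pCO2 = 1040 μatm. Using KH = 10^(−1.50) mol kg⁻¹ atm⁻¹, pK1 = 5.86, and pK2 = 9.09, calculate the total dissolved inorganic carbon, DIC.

DIC = 2.24 mmol/kg

[CO2*] = KH · pCO2 = 10^(−1.50) × 1040×10^-6 = 3.289×10^-5 mol/kg
α₀ = 1/(1 + K1/[H⁺] + K1K2/[H⁺]²) = 1/(1 + 10^+1.81 + 10^+0.39) = 0.01470
DIC = [CO2*]/α₀ = 3.289×10^-5 / 0.01470 = 2.24 mmol/kg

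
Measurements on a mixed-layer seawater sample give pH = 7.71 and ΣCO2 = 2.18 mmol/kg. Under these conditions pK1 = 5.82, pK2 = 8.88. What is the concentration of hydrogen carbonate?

[HCO3⁻] = 2.02 mmol/kg

α₁ = 1 / (1 + [H⁺]/K1 + K2/[H⁺]) = 1 / (1 + 10^-1.89 + 10^-1.17)
   = 1 / (1 + 0.012882 + 0.067608) = 1/1.0805 = 0.9255
[HCO3⁻] = α₁ × DIC = 0.9255 × 2.18 = 2.02 mmol/kg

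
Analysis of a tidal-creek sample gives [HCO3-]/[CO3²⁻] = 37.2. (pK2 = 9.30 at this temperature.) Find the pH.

pH = 7.73

From K2 = [H⁺][CO3²⁻]/[HCO3-]:  pH = pK2 − log₁₀([HCO3-]/[CO3²⁻])
log₁₀(37.2) = +1.571
pH = 9.30 − (+1.571) = 7.73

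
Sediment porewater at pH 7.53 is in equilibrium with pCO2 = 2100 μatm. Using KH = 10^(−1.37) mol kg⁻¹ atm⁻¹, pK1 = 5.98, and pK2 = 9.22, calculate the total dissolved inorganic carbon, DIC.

[CO2*] = KH · pCO2 = 10^(−1.37) × 2100×10^-6 = 8.958×10^-5 mol/kg
α₀ = 1/(1 + K1/[H⁺] + K1K2/[H⁺]²) = 1/(1 + 10^+1.55 + 10^-0.14) = 0.02688
DIC = [CO2*]/α₀ = 8.958×10^-5 / 0.02688 = 3.33 mmol/kg

DIC = 3.33 mmol/kg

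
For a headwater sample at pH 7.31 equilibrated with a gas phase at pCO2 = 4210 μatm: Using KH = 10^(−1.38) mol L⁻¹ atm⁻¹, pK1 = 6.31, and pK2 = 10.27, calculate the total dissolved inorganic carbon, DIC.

DIC = 1.93 mmol/L

[CO2*] = KH · pCO2 = 10^(−1.38) × 4210×10^-6 = 1.755×10^-4 mol/L
α₀ = 1/(1 + K1/[H⁺] + K1K2/[H⁺]²) = 1/(1 + 10^+1.00 + 10^-1.96) = 0.09082
DIC = [CO2*]/α₀ = 1.755×10^-4 / 0.09082 = 1.93 mmol/L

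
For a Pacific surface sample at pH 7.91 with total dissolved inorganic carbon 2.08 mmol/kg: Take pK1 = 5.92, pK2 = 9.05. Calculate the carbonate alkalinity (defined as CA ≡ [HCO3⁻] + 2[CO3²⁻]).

CA = 2.20 mmol/kg

CA = [HCO3⁻] + 2[CO3²⁻] = (α₁ + 2α₂)·DIC
At pH 7.91: [H⁺]/K1 = 10^-1.99 = 0.010233, K2/[H⁺] = 10^-1.14 = 0.072444
α₁ = 1/(1 + 0.010233 + 0.072444) = 1/1.0827 = 0.9236; α₂ = α₁·K2/[H⁺] = 0.06691
α₁ + 2α₂ = 1.0575
CA = 1.0575 × 2.08 = 2.20 mmol/kg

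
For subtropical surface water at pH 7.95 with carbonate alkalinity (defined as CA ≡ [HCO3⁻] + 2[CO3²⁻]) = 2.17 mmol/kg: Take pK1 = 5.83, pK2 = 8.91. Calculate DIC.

DIC = 1.99 mmol/kg

CA = [HCO3⁻] + 2[CO3²⁻] = (α₁ + 2α₂)·DIC
At pH 7.95: [H⁺]/K1 = 10^-2.12 = 0.0075858, K2/[H⁺] = 10^-0.96 = 0.10965
α₁ = 1/(1 + 0.0075858 + 0.10965) = 1/1.1172 = 0.8951; α₂ = α₁·K2/[H⁺] = 0.09814
α₁ + 2α₂ = 1.0914
DIC = CA / (α₁ + 2α₂) = 2.17 / 1.0914 = 1.99 mmol/kg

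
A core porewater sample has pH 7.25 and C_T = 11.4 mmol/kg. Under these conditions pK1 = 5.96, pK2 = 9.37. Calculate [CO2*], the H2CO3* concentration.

[CO2*] = 0.552 mmol/kg

α₀ = 1 / (1 + K1/[H⁺] + K1K2/[H⁺]²) = 1 / (1 + 10^+1.29 + 10^-0.83)
   = 1 / (1 + 19.498 + 0.14791) = 1/20.646 = 0.04843
[CO2*] = α₀ × DIC = 0.04843 × 11.4 = 0.552 mmol/kg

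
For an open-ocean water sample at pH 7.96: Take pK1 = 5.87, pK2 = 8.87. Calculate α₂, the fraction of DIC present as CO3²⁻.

α₂ = 0.109

α₂ = 1 / (1 + [H⁺]/K2 + [H⁺]²/(K1K2)) = 1 / (1 + 10^+0.91 + 10^-1.18)
   = 1 / (1 + 8.1283 + 0.066069) = 1/9.1944 = 0.1088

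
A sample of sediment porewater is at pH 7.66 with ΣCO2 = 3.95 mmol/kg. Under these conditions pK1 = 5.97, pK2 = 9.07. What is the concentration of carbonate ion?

[CO3²⁻] = 0.145 mmol/kg

α₂ = 1 / (1 + [H⁺]/K2 + [H⁺]²/(K1K2)) = 1 / (1 + 10^+1.41 + 10^-0.28)
   = 1 / (1 + 25.704 + 0.52481) = 1/27.229 = 0.03673
[CO3²⁻] = α₂ × DIC = 0.03673 × 3.95 = 0.145 mmol/kg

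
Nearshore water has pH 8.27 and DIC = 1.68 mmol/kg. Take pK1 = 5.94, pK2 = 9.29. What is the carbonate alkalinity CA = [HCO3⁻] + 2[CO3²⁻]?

CA = 1.82 mmol/kg

CA = [HCO3⁻] + 2[CO3²⁻] = (α₁ + 2α₂)·DIC
At pH 8.27: [H⁺]/K1 = 10^-2.33 = 0.0046774, K2/[H⁺] = 10^-1.02 = 0.095499
α₁ = 1/(1 + 0.0046774 + 0.095499) = 1/1.1002 = 0.9089; α₂ = α₁·K2/[H⁺] = 0.08680
α₁ + 2α₂ = 1.0826
CA = 1.0826 × 1.68 = 1.82 mmol/kg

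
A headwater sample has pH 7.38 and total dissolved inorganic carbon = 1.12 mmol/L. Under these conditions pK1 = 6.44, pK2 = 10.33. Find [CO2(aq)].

[CO2*] = 0.115 mmol/L

α₀ = 1 / (1 + K1/[H⁺] + K1K2/[H⁺]²) = 1 / (1 + 10^+0.94 + 10^-2.01)
   = 1 / (1 + 8.7096 + 0.0097724) = 1/9.7194 = 0.1029
[CO2*] = α₀ × DIC = 0.1029 × 1.12 = 0.115 mmol/L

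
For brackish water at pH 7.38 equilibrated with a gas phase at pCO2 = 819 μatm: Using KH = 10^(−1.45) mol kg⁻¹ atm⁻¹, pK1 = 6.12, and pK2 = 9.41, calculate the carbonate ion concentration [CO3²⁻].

[CO3²⁻] = 4.93 μmol/kg

[CO2*] = KH · pCO2 = 10^(−1.45) × 819×10^-6 = 2.906×10^-5 mol/kg
α₀ = 1/(1 + K1/[H⁺] + K1K2/[H⁺]²) = 1/(1 + 10^+1.26 + 10^-0.77) = 0.05163
DIC = [CO2*]/α₀ = 2.906×10^-5 / 0.05163 = 0.5628 mmol/kg
[CO3²⁻] = α₂·DIC; α₂ = 0.008769, so [CO3²⁻] = 0.008769 × 0.5628 = 0.00493 mmol/kg = 4.93 μmol/kg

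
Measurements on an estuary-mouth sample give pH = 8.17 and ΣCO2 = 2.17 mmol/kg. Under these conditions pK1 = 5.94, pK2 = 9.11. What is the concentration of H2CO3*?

[CO2*] = 11.4 μmol/kg

α₀ = 1 / (1 + K1/[H⁺] + K1K2/[H⁺]²) = 1 / (1 + 10^+2.23 + 10^+1.29)
   = 1 / (1 + 169.82 + 19.498) = 1/190.32 = 0.005254
[CO2*] = α₀ × DIC = 0.005254 × 2.17 = 0.0114 mmol/kg = 11.4 μmol/kg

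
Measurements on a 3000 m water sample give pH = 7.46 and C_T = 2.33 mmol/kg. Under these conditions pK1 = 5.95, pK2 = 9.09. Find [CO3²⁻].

[CO3²⁻] = 0.0518 mmol/kg

α₂ = 1 / (1 + [H⁺]/K2 + [H⁺]²/(K1K2)) = 1 / (1 + 10^+1.63 + 10^+0.12)
   = 1 / (1 + 42.658 + 1.3183) = 1/44.976 = 0.02223
[CO3²⁻] = α₂ × DIC = 0.02223 × 2.33 = 0.0518 mmol/kg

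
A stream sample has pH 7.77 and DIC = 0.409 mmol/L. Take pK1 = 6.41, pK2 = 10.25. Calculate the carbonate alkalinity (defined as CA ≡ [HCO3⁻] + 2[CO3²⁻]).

CA = 0.393 mmol/L

CA = [HCO3⁻] + 2[CO3²⁻] = (α₁ + 2α₂)·DIC
At pH 7.77: [H⁺]/K1 = 10^-1.36 = 0.043652, K2/[H⁺] = 10^-2.48 = 0.0033113
α₁ = 1/(1 + 0.043652 + 0.0033113) = 1/1.0470 = 0.9551; α₂ = α₁·K2/[H⁺] = 0.003163
α₁ + 2α₂ = 0.9615
CA = 0.9615 × 0.409 = 0.393 mmol/L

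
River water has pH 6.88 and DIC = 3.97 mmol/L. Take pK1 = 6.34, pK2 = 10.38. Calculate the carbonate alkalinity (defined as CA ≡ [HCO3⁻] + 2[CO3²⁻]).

CA = [HCO3⁻] + 2[CO3²⁻] = (α₁ + 2α₂)·DIC
At pH 6.88: [H⁺]/K1 = 10^-0.54 = 0.28840, K2/[H⁺] = 10^-3.50 = 0.00031623
α₁ = 1/(1 + 0.28840 + 0.00031623) = 1/1.2887 = 0.7760; α₂ = α₁·K2/[H⁺] = 0.0002454
α₁ + 2α₂ = 0.7765
CA = 0.7765 × 3.97 = 3.08 mmol/L

CA = 3.08 mmol/L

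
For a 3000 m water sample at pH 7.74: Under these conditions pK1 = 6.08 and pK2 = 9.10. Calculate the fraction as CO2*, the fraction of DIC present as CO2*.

α₀ = 1 / (1 + K1/[H⁺] + K1K2/[H⁺]²) = 1 / (1 + 10^+1.66 + 10^+0.30)
   = 1 / (1 + 45.709 + 1.9953) = 1/48.704 = 0.02053

α₀ = 0.0205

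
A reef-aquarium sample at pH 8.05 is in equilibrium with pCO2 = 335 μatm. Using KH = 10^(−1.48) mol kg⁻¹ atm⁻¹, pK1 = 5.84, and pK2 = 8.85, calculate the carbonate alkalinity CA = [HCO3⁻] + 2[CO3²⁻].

CA = 2.37 mmol/kg

[CO2*] = KH · pCO2 = 10^(−1.48) × 335×10^-6 = 1.109×10^-5 mol/kg
α₀ = 1/(1 + K1/[H⁺] + K1K2/[H⁺]²) = 1/(1 + 10^+2.21 + 10^+1.41) = 0.005294
DIC = [CO2*]/α₀ = 1.109×10^-5 / 0.005294 = 2.095 mmol/kg
CA = (α₁ + 2α₂)·DIC = (0.8586 + 2×0.1361) × 2.095 = 2.37 mmol/kg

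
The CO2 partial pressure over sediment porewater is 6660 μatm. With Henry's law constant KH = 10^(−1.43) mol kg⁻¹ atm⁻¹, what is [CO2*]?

[CO2*] = 247 μmol/kg

KH = 10^(−1.43) = 3.715×10^-2 mol kg⁻¹ atm⁻¹
[CO2*] = KH · pCO2 = 3.715×10^-2 × 6660×10^-6 atm = 2.47×10^-4 mol/kg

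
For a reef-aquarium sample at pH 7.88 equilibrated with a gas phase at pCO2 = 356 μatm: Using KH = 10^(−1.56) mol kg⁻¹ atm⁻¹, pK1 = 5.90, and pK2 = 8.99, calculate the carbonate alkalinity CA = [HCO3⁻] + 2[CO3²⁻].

[CO2*] = KH · pCO2 = 10^(−1.56) × 356×10^-6 = 9.805×10^-6 mol/kg
α₀ = 1/(1 + K1/[H⁺] + K1K2/[H⁺]²) = 1/(1 + 10^+1.98 + 10^+0.87) = 0.009623
DIC = [CO2*]/α₀ = 9.805×10^-6 / 0.009623 = 1.019 mmol/kg
CA = (α₁ + 2α₂)·DIC = (0.9190 + 2×0.07134) × 1.019 = 1.08 mmol/kg

CA = 1.08 mmol/kg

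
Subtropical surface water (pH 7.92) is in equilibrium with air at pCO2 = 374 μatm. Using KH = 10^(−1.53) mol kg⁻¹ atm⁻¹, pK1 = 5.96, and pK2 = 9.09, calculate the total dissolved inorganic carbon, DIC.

DIC = 1.09 mmol/kg

[CO2*] = KH · pCO2 = 10^(−1.53) × 374×10^-6 = 1.104×10^-5 mol/kg
α₀ = 1/(1 + K1/[H⁺] + K1K2/[H⁺]²) = 1/(1 + 10^+1.96 + 10^+0.79) = 0.01017
DIC = [CO2*]/α₀ = 1.104×10^-5 / 0.01017 = 1.09 mmol/kg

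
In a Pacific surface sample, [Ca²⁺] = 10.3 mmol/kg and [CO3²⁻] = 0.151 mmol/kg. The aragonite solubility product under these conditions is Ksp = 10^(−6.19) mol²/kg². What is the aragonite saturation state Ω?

Ksp = 10^(−6.19) = 6.457×10^-7
Ω = [Ca²⁺][CO3²⁻]/Ksp = (10.3×10^-3)(0.151×10^-3) / 6.457×10^-7 = 2.41

Ω = 2.41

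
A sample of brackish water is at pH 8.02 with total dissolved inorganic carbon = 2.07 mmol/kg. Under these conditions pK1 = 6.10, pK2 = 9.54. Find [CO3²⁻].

α₂ = 1 / (1 + [H⁺]/K2 + [H⁺]²/(K1K2)) = 1 / (1 + 10^+1.52 + 10^-0.40)
   = 1 / (1 + 33.113 + 0.39811) = 1/34.511 = 0.02898
[CO3²⁻] = α₂ × DIC = 0.02898 × 2.07 = 0.0600 mmol/kg

[CO3²⁻] = 0.0600 mmol/kg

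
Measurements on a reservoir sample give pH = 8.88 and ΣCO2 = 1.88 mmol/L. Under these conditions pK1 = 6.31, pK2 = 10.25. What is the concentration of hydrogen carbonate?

α₁ = 1 / (1 + [H⁺]/K1 + K2/[H⁺]) = 1 / (1 + 10^-2.57 + 10^-1.37)
   = 1 / (1 + 0.0026915 + 0.042658) = 1/1.0453 = 0.9566
[HCO3⁻] = α₁ × DIC = 0.9566 × 1.88 = 1.80 mmol/L

[HCO3⁻] = 1.80 mmol/L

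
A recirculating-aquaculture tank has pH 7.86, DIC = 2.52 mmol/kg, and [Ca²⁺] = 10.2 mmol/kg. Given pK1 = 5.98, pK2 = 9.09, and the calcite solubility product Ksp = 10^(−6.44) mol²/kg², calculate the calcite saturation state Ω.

α₂ = 1 / (1 + [H⁺]/K2 + [H⁺]²/(K1K2)) = 1 / (1 + 10^+1.23 + 10^-0.65)
   = 1 / (1 + 16.982 + 0.22387) = 1/18.206 = 0.05493
[CO3²⁻] = α₂ × DIC = 0.05493 × 2.52 = 0.1384 mmol/kg
Ksp = 10^(−6.44) = 3.631×10^-7
Ω = [Ca²⁺][CO3²⁻]/Ksp = (10.2×10^-3)(1.384×10^-4) / 3.631×10^-7 = 3.89

Ω = 3.89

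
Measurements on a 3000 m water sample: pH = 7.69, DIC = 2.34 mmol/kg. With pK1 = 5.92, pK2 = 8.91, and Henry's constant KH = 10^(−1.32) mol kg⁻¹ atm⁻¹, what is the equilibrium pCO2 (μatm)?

α₀ = 1 / (1 + K1/[H⁺] + K1K2/[H⁺]²) = 1 / (1 + 10^+1.77 + 10^+0.55)
   = 1 / (1 + 58.884 + 3.5481) = 1/63.432 = 0.01576
[CO2*] = α₀ × DIC = 0.01576 × 2.34 = 0.03689 mmol/kg
pCO2 = [CO2*]/KH = 3.689×10^-5 / 4.786×10^-2 = 771 μatm

pCO2 = 771 μatm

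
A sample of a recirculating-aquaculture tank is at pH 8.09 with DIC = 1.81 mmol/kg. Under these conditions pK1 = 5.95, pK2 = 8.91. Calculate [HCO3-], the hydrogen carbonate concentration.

[HCO3⁻] = 1.56 mmol/kg

α₁ = 1 / (1 + [H⁺]/K1 + K2/[H⁺]) = 1 / (1 + 10^-2.14 + 10^-0.82)
   = 1 / (1 + 0.0072444 + 0.15136) = 1/1.1586 = 0.8631
[HCO3⁻] = α₁ × DIC = 0.8631 × 1.81 = 1.56 mmol/kg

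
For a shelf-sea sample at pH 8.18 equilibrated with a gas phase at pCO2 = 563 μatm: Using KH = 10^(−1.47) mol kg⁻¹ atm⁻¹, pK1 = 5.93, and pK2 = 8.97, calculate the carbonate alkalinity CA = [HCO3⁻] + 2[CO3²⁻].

[CO2*] = KH · pCO2 = 10^(−1.47) × 563×10^-6 = 1.908×10^-5 mol/kg
α₀ = 1/(1 + K1/[H⁺] + K1K2/[H⁺]²) = 1/(1 + 10^+2.25 + 10^+1.46) = 0.004815
DIC = [CO2*]/α₀ = 1.908×10^-5 / 0.004815 = 3.962 mmol/kg
CA = (α₁ + 2α₂)·DIC = (0.8563 + 2×0.1389) × 3.962 = 4.49 mmol/kg

CA = 4.49 mmol/kg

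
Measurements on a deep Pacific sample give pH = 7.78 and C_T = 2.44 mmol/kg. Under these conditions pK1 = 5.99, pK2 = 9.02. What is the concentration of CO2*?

α₀ = 1 / (1 + K1/[H⁺] + K1K2/[H⁺]²) = 1 / (1 + 10^+1.79 + 10^+0.55)
   = 1 / (1 + 61.660 + 3.5481) = 1/66.208 = 0.01510
[CO2*] = α₀ × DIC = 0.01510 × 2.44 = 0.0369 mmol/kg

[CO2*] = 0.0369 mmol/kg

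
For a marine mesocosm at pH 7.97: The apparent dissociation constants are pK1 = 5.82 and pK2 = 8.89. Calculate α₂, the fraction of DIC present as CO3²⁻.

α₂ = 0.107

α₂ = 1 / (1 + [H⁺]/K2 + [H⁺]²/(K1K2)) = 1 / (1 + 10^+0.92 + 10^-1.23)
   = 1 / (1 + 8.3176 + 0.058884) = 1/9.3765 = 0.1066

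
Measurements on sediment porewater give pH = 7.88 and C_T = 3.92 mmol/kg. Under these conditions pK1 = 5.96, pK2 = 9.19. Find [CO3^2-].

α₂ = 1 / (1 + [H⁺]/K2 + [H⁺]²/(K1K2)) = 1 / (1 + 10^+1.31 + 10^-0.61)
   = 1 / (1 + 20.417 + 0.24547) = 1/21.663 = 0.04616
[CO3²⁻] = α₂ × DIC = 0.04616 × 3.92 = 0.181 mmol/kg

[CO3²⁻] = 0.181 mmol/kg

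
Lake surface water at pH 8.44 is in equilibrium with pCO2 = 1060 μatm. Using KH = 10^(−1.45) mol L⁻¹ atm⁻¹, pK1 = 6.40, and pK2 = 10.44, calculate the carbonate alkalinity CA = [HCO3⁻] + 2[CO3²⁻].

CA = 4.21 mmol/L

[CO2*] = KH · pCO2 = 10^(−1.45) × 1060×10^-6 = 3.761×10^-5 mol/L
α₀ = 1/(1 + K1/[H⁺] + K1K2/[H⁺]²) = 1/(1 + 10^+2.04 + 10^+0.04) = 0.008949
DIC = [CO2*]/α₀ = 3.761×10^-5 / 0.008949 = 4.203 mmol/L
CA = (α₁ + 2α₂)·DIC = (0.9812 + 2×0.009812) × 4.203 = 4.21 mmol/L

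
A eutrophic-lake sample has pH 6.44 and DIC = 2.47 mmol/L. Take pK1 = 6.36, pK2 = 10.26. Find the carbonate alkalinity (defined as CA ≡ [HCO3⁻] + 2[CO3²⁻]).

CA = [HCO3⁻] + 2[CO3²⁻] = (α₁ + 2α₂)·DIC
At pH 6.44: [H⁺]/K1 = 10^-0.08 = 0.83176, K2/[H⁺] = 10^-3.82 = 0.00015136
α₁ = 1/(1 + 0.83176 + 0.00015136) = 1/1.8319 = 0.5459; α₂ = α₁·K2/[H⁺] = 8.262×10^-5
α₁ + 2α₂ = 0.5460
CA = 0.5460 × 2.47 = 1.35 mmol/L

CA = 1.35 mmol/L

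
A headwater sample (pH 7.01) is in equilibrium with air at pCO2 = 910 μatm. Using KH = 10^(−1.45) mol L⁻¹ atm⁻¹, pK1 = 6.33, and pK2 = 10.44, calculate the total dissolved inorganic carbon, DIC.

[CO2*] = KH · pCO2 = 10^(−1.45) × 910×10^-6 = 3.229×10^-5 mol/L
α₀ = 1/(1 + K1/[H⁺] + K1K2/[H⁺]²) = 1/(1 + 10^+0.68 + 10^-2.75) = 0.1728
DIC = [CO2*]/α₀ = 3.229×10^-5 / 0.1728 = 0.187 mmol/L

DIC = 0.187 mmol/L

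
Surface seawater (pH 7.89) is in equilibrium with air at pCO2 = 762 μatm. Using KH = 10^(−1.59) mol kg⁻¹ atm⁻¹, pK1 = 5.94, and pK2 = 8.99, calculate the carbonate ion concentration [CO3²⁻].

[CO3²⁻] = 0.139 mmol/kg

[CO2*] = KH · pCO2 = 10^(−1.59) × 762×10^-6 = 1.959×10^-5 mol/kg
α₀ = 1/(1 + K1/[H⁺] + K1K2/[H⁺]²) = 1/(1 + 10^+1.95 + 10^+0.85) = 0.01029
DIC = [CO2*]/α₀ = 1.959×10^-5 / 0.01029 = 1.904 mmol/kg
[CO3²⁻] = α₂·DIC; α₂ = 0.07283, so [CO3²⁻] = 0.07283 × 1.904 = 0.139 mmol/kg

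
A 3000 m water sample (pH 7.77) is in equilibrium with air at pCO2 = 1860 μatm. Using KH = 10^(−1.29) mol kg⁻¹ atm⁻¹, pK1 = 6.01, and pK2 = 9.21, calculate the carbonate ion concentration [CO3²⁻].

[CO2*] = KH · pCO2 = 10^(−1.29) × 1860×10^-6 = 9.539×10^-5 mol/kg
α₀ = 1/(1 + K1/[H⁺] + K1K2/[H⁺]²) = 1/(1 + 10^+1.76 + 10^+0.32) = 0.01649
DIC = [CO2*]/α₀ = 9.539×10^-5 / 0.01649 = 5.784 mmol/kg
[CO3²⁻] = α₂·DIC; α₂ = 0.03446, so [CO3²⁻] = 0.03446 × 5.784 = 0.199 mmol/kg

[CO3²⁻] = 0.199 mmol/kg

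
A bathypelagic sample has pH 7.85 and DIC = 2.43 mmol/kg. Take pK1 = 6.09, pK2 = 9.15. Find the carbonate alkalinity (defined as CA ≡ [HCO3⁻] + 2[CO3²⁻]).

CA = [HCO3⁻] + 2[CO3²⁻] = (α₁ + 2α₂)·DIC
At pH 7.85: [H⁺]/K1 = 10^-1.76 = 0.017378, K2/[H⁺] = 10^-1.30 = 0.050119
α₁ = 1/(1 + 0.017378 + 0.050119) = 1/1.0675 = 0.9368; α₂ = α₁·K2/[H⁺] = 0.04695
α₁ + 2α₂ = 1.0307
CA = 1.0307 × 2.43 = 2.50 mmol/kg

CA = 2.50 mmol/kg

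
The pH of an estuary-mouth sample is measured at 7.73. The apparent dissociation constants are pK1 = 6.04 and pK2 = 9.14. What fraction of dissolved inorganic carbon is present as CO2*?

α₀ = 1 / (1 + K1/[H⁺] + K1K2/[H⁺]²) = 1 / (1 + 10^+1.69 + 10^+0.28)
   = 1 / (1 + 48.978 + 1.9055) = 1/51.883 = 0.01927

α₀ = 0.0193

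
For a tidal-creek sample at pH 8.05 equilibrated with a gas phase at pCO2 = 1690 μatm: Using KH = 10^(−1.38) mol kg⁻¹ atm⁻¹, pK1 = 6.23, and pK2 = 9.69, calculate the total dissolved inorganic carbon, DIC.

DIC = 4.83 mmol/kg

[CO2*] = KH · pCO2 = 10^(−1.38) × 1690×10^-6 = 7.045×10^-5 mol/kg
α₀ = 1/(1 + K1/[H⁺] + K1K2/[H⁺]²) = 1/(1 + 10^+1.82 + 10^+0.18) = 0.01458
DIC = [CO2*]/α₀ = 7.045×10^-5 / 0.01458 = 4.83 mmol/kg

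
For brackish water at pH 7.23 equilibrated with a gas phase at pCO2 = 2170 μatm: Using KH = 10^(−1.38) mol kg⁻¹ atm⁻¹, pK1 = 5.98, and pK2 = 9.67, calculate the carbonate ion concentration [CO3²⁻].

[CO2*] = KH · pCO2 = 10^(−1.38) × 2170×10^-6 = 9.046×10^-5 mol/kg
α₀ = 1/(1 + K1/[H⁺] + K1K2/[H⁺]²) = 1/(1 + 10^+1.25 + 10^-1.19) = 0.05306
DIC = [CO2*]/α₀ = 9.046×10^-5 / 0.05306 = 1.705 mmol/kg
[CO3²⁻] = α₂·DIC; α₂ = 0.003426, so [CO3²⁻] = 0.003426 × 1.705 = 0.00584 mmol/kg = 5.84 μmol/kg

[CO3²⁻] = 5.84 μmol/kg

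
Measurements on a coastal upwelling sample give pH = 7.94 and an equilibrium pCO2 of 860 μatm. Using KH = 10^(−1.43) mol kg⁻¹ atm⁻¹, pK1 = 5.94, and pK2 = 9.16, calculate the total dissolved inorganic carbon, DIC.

[CO2*] = KH · pCO2 = 10^(−1.43) × 860×10^-6 = 3.195×10^-5 mol/kg
α₀ = 1/(1 + K1/[H⁺] + K1K2/[H⁺]²) = 1/(1 + 10^+2.00 + 10^+0.78) = 0.009344
DIC = [CO2*]/α₀ = 3.195×10^-5 / 0.009344 = 3.42 mmol/kg

DIC = 3.42 mmol/kg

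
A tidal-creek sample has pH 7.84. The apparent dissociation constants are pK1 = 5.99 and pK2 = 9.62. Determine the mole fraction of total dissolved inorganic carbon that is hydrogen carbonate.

α₁ = 0.970

α₁ = 1 / (1 + [H⁺]/K1 + K2/[H⁺]) = 1 / (1 + 10^-1.85 + 10^-1.78)
   = 1 / (1 + 0.014125 + 0.016596) = 1/1.0307 = 0.9702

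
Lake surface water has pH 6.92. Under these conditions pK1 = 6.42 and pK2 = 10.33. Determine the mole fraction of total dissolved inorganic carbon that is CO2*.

α₀ = 0.240

α₀ = 1 / (1 + K1/[H⁺] + K1K2/[H⁺]²) = 1 / (1 + 10^+0.50 + 10^-2.91)
   = 1 / (1 + 3.1623 + 0.0012303) = 1/4.1635 = 0.2402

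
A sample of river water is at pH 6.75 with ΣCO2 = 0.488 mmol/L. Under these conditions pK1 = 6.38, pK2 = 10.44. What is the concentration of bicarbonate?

α₁ = 1 / (1 + [H⁺]/K1 + K2/[H⁺]) = 1 / (1 + 10^-0.37 + 10^-3.69)
   = 1 / (1 + 0.42658 + 0.00020417) = 1/1.4268 = 0.7009
[HCO3⁻] = α₁ × DIC = 0.7009 × 0.488 = 0.342 mmol/L

[HCO3⁻] = 0.342 mmol/L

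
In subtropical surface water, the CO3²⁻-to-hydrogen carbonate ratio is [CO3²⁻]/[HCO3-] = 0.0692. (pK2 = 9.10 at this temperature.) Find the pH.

pH = 7.94

From K2 = [H⁺][CO3²⁻]/[HCO3-]:  pH = pK2 + log₁₀([CO3²⁻]/[HCO3-])
log₁₀(0.0692) = -1.160
pH = 9.10 + (-1.160) = 7.94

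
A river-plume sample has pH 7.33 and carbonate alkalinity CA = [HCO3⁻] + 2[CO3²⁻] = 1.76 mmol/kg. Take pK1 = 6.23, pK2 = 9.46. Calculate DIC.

CA = [HCO3⁻] + 2[CO3²⁻] = (α₁ + 2α₂)·DIC
At pH 7.33: [H⁺]/K1 = 10^-1.10 = 0.079433, K2/[H⁺] = 10^-2.13 = 0.0074131
α₁ = 1/(1 + 0.079433 + 0.0074131) = 1/1.0868 = 0.9201; α₂ = α₁·K2/[H⁺] = 0.006821
α₁ + 2α₂ = 0.9337
DIC = CA / (α₁ + 2α₂) = 1.76 / 0.9337 = 1.88 mmol/kg

DIC = 1.88 mmol/kg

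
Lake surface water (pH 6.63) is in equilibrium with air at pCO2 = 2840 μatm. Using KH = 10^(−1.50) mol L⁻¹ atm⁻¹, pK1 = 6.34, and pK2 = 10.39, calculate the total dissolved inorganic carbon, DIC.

[CO2*] = KH · pCO2 = 10^(−1.50) × 2840×10^-6 = 8.981×10^-5 mol/L
α₀ = 1/(1 + K1/[H⁺] + K1K2/[H⁺]²) = 1/(1 + 10^+0.29 + 10^-3.47) = 0.3390
DIC = [CO2*]/α₀ = 8.981×10^-5 / 0.3390 = 0.265 mmol/L

DIC = 0.265 mmol/L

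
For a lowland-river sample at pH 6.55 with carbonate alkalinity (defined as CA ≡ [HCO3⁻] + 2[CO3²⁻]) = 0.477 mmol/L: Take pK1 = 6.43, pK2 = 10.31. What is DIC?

DIC = 0.839 mmol/L

CA = [HCO3⁻] + 2[CO3²⁻] = (α₁ + 2α₂)·DIC
At pH 6.55: [H⁺]/K1 = 10^-0.12 = 0.75858, K2/[H⁺] = 10^-3.76 = 0.00017378
α₁ = 1/(1 + 0.75858 + 0.00017378) = 1/1.7588 = 0.5686; α₂ = α₁·K2/[H⁺] = 9.881×10^-5
α₁ + 2α₂ = 0.5688
DIC = CA / (α₁ + 2α₂) = 0.477 / 0.5688 = 0.839 mmol/L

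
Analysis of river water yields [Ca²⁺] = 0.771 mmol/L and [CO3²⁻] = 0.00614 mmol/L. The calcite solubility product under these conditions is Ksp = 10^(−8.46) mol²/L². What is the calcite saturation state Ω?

Ω = 1.37

Ksp = 10^(−8.46) = 3.467×10^-9
Ω = [Ca²⁺][CO3²⁻]/Ksp = (0.771×10^-3)(0.00614×10^-3) / 3.467×10^-9 = 1.37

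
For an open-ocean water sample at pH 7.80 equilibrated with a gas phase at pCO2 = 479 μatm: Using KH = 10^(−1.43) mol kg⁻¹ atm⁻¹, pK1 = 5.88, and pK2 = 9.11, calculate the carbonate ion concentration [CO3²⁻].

[CO3²⁻] = 0.0725 mmol/kg

[CO2*] = KH · pCO2 = 10^(−1.43) × 479×10^-6 = 1.780×10^-5 mol/kg
α₀ = 1/(1 + K1/[H⁺] + K1K2/[H⁺]²) = 1/(1 + 10^+1.92 + 10^+0.61) = 0.01133
DIC = [CO2*]/α₀ = 1.780×10^-5 / 0.01133 = 1.571 mmol/kg
[CO3²⁻] = α₂·DIC; α₂ = 0.04616, so [CO3²⁻] = 0.04616 × 1.571 = 0.0725 mmol/kg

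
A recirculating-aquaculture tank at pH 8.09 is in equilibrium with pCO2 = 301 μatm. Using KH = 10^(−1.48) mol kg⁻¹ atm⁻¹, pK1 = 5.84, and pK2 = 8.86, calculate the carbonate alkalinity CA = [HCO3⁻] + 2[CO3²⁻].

[CO2*] = KH · pCO2 = 10^(−1.48) × 301×10^-6 = 9.967×10^-6 mol/kg
α₀ = 1/(1 + K1/[H⁺] + K1K2/[H⁺]²) = 1/(1 + 10^+2.25 + 10^+1.48) = 0.004784
DIC = [CO2*]/α₀ = 9.967×10^-6 / 0.004784 = 2.083 mmol/kg
CA = (α₁ + 2α₂)·DIC = (0.8507 + 2×0.1445) × 2.083 = 2.37 mmol/kg

CA = 2.37 mmol/kg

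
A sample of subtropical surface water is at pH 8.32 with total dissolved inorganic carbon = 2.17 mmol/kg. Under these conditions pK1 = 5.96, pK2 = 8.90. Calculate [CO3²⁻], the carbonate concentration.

[CO3²⁻] = 0.450 mmol/kg

α₂ = 1 / (1 + [H⁺]/K2 + [H⁺]²/(K1K2)) = 1 / (1 + 10^+0.58 + 10^-1.78)
   = 1 / (1 + 3.8019 + 0.016596) = 1/4.8185 = 0.2075
[CO3²⁻] = α₂ × DIC = 0.2075 × 2.17 = 0.450 mmol/kg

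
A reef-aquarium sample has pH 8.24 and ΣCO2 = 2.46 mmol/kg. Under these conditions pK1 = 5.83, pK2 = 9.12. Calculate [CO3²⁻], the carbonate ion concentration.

α₂ = 1 / (1 + [H⁺]/K2 + [H⁺]²/(K1K2)) = 1 / (1 + 10^+0.88 + 10^-1.53)
   = 1 / (1 + 7.5858 + 0.029512) = 1/8.6153 = 0.1161
[CO3²⁻] = α₂ × DIC = 0.1161 × 2.46 = 0.286 mmol/kg

[CO3²⁻] = 0.286 mmol/kg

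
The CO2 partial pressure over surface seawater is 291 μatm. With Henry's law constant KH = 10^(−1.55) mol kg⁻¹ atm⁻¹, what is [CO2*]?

[CO2*] = 8.20 μmol/kg

KH = 10^(−1.55) = 2.818×10^-2 mol kg⁻¹ atm⁻¹
[CO2*] = KH · pCO2 = 2.818×10^-2 × 291×10^-6 atm = 8.20×10^-6 mol/kg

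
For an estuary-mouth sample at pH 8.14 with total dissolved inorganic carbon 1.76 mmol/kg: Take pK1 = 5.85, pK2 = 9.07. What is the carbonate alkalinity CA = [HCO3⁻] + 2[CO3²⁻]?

CA = [HCO3⁻] + 2[CO3²⁻] = (α₁ + 2α₂)·DIC
At pH 8.14: [H⁺]/K1 = 10^-2.29 = 0.0051286, K2/[H⁺] = 10^-0.93 = 0.11749
α₁ = 1/(1 + 0.0051286 + 0.11749) = 1/1.1226 = 0.8908; α₂ = α₁·K2/[H⁺] = 0.1047
α₁ + 2α₂ = 1.1001
CA = 1.1001 × 1.76 = 1.94 mmol/kg

CA = 1.94 mmol/kg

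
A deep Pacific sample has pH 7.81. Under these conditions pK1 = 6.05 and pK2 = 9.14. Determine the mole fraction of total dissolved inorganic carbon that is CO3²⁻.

α₂ = 0.0440

α₂ = 1 / (1 + [H⁺]/K2 + [H⁺]²/(K1K2)) = 1 / (1 + 10^+1.33 + 10^-0.43)
   = 1 / (1 + 21.380 + 0.37154) = 1/22.751 = 0.04395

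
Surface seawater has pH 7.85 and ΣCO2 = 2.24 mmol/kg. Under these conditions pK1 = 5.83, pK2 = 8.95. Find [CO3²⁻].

α₂ = 1 / (1 + [H⁺]/K2 + [H⁺]²/(K1K2)) = 1 / (1 + 10^+1.10 + 10^-0.92)
   = 1 / (1 + 12.589 + 0.12023) = 1/13.709 = 0.07294
[CO3²⁻] = α₂ × DIC = 0.07294 × 2.24 = 0.163 mmol/kg

[CO3²⁻] = 0.163 mmol/kg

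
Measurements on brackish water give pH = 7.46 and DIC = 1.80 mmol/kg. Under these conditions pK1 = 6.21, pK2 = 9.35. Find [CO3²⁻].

[CO3²⁻] = 0.0217 mmol/kg

α₂ = 1 / (1 + [H⁺]/K2 + [H⁺]²/(K1K2)) = 1 / (1 + 10^+1.89 + 10^+0.64)
   = 1 / (1 + 77.625 + 4.3652) = 1/82.990 = 0.01205
[CO3²⁻] = α₂ × DIC = 0.01205 × 1.80 = 0.0217 mmol/kg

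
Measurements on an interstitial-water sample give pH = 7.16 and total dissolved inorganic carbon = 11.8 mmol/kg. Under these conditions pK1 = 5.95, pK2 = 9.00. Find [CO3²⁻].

α₂ = 1 / (1 + [H⁺]/K2 + [H⁺]²/(K1K2)) = 1 / (1 + 10^+1.84 + 10^+0.63)
   = 1 / (1 + 69.183 + 4.2658) = 1/74.449 = 0.01343
[CO3²⁻] = α₂ × DIC = 0.01343 × 11.8 = 0.158 mmol/kg

[CO3²⁻] = 0.158 mmol/kg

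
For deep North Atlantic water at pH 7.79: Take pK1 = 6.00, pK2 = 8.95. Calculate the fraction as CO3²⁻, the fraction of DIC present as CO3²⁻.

α₂ = 0.0637

α₂ = 1 / (1 + [H⁺]/K2 + [H⁺]²/(K1K2)) = 1 / (1 + 10^+1.16 + 10^-0.63)
   = 1 / (1 + 14.454 + 0.23442) = 1/15.689 = 0.06374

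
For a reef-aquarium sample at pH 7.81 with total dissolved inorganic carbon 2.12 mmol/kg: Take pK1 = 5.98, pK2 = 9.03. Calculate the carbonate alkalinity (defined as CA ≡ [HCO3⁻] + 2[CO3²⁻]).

CA = [HCO3⁻] + 2[CO3²⁻] = (α₁ + 2α₂)·DIC
At pH 7.81: [H⁺]/K1 = 10^-1.83 = 0.014791, K2/[H⁺] = 10^-1.22 = 0.060256
α₁ = 1/(1 + 0.014791 + 0.060256) = 1/1.0750 = 0.9302; α₂ = α₁·K2/[H⁺] = 0.05605
α₁ + 2α₂ = 1.0423
CA = 1.0423 × 2.12 = 2.21 mmol/kg

CA = 2.21 mmol/kg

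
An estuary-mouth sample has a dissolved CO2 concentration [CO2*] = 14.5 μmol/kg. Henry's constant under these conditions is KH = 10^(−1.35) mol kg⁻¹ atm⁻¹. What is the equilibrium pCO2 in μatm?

pCO2 = 325 μatm

KH = 10^(−1.35) = 4.467×10^-2 mol kg⁻¹ atm⁻¹
pCO2 = [CO2*]/KH = 14.5×10^-6 / 4.467×10^-2 = 3.25×10^-4 atm = 325 μatm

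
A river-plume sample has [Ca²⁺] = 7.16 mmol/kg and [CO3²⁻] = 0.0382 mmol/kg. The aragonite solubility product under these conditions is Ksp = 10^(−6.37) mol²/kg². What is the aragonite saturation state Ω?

Ω = 0.641

Ksp = 10^(−6.37) = 4.266×10^-7
Ω = [Ca²⁺][CO3²⁻]/Ksp = (7.16×10^-3)(0.0382×10^-3) / 4.266×10^-7 = 0.641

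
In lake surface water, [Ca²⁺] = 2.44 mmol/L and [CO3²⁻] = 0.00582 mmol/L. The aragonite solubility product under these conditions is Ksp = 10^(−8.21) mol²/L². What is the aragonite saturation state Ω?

Ksp = 10^(−8.21) = 6.166×10^-9
Ω = [Ca²⁺][CO3²⁻]/Ksp = (2.44×10^-3)(0.00582×10^-3) / 6.166×10^-9 = 2.30

Ω = 2.30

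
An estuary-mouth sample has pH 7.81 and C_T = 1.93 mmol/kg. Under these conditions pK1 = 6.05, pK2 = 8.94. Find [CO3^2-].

[CO3²⁻] = 0.131 mmol/kg

α₂ = 1 / (1 + [H⁺]/K2 + [H⁺]²/(K1K2)) = 1 / (1 + 10^+1.13 + 10^-0.63)
   = 1 / (1 + 13.490 + 0.23442) = 1/14.724 = 0.06792
[CO3²⁻] = α₂ × DIC = 0.06792 × 1.93 = 0.131 mmol/kg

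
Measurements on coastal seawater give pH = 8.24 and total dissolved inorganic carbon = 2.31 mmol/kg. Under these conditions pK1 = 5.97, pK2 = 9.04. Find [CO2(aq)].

α₀ = 1 / (1 + K1/[H⁺] + K1K2/[H⁺]²) = 1 / (1 + 10^+2.27 + 10^+1.47)
   = 1 / (1 + 186.21 + 29.512) = 1/216.72 = 0.004614
[CO2*] = α₀ × DIC = 0.004614 × 2.31 = 0.0107 mmol/kg = 10.7 μmol/kg

[CO2*] = 10.7 μmol/kg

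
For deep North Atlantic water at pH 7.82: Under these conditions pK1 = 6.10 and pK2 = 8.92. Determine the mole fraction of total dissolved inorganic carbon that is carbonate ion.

α₂ = 1 / (1 + [H⁺]/K2 + [H⁺]²/(K1K2)) = 1 / (1 + 10^+1.10 + 10^-0.62)
   = 1 / (1 + 12.589 + 0.23988) = 1/13.829 = 0.07231

α₂ = 0.0723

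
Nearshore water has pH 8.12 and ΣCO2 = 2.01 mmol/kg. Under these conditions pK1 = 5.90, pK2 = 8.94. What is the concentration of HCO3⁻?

α₁ = 1 / (1 + [H⁺]/K1 + K2/[H⁺]) = 1 / (1 + 10^-2.22 + 10^-0.82)
   = 1 / (1 + 0.0060256 + 0.15136) = 1/1.1574 = 0.8640
[HCO3⁻] = α₁ × DIC = 0.8640 × 2.01 = 1.74 mmol/kg

[HCO3⁻] = 1.74 mmol/kg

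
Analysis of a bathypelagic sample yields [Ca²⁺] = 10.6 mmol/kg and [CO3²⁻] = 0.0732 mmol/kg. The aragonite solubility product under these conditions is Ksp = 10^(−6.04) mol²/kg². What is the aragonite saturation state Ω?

Ksp = 10^(−6.04) = 9.120×10^-7
Ω = [Ca²⁺][CO3²⁻]/Ksp = (10.6×10^-3)(0.0732×10^-3) / 9.120×10^-7 = 0.851

Ω = 0.851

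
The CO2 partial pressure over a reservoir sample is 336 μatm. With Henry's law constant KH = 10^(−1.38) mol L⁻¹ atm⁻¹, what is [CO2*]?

[CO2*] = 14.0 μmol/L

KH = 10^(−1.38) = 4.169×10^-2 mol L⁻¹ atm⁻¹
[CO2*] = KH · pCO2 = 4.169×10^-2 × 336×10^-6 atm = 1.40×10^-5 mol/L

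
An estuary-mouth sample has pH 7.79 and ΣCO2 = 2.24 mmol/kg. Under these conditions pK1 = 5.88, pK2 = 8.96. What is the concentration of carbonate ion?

[CO3²⁻] = 0.140 mmol/kg

α₂ = 1 / (1 + [H⁺]/K2 + [H⁺]²/(K1K2)) = 1 / (1 + 10^+1.17 + 10^-0.74)
   = 1 / (1 + 14.791 + 0.18197) = 1/15.973 = 0.06261
[CO3²⁻] = α₂ × DIC = 0.06261 × 2.24 = 0.140 mmol/kg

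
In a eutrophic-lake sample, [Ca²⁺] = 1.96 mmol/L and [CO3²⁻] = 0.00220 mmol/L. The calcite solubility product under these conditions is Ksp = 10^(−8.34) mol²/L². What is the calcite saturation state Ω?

Ω = 0.943

Ksp = 10^(−8.34) = 4.571×10^-9
Ω = [Ca²⁺][CO3²⁻]/Ksp = (1.96×10^-3)(0.00220×10^-3) / 4.571×10^-9 = 0.943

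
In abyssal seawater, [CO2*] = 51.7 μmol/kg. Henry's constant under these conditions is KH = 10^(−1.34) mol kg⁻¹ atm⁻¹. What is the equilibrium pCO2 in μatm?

KH = 10^(−1.34) = 4.571×10^-2 mol kg⁻¹ atm⁻¹
pCO2 = [CO2*]/KH = 51.7×10^-6 / 4.571×10^-2 = 1.13×10^-3 atm = 1130 μatm

pCO2 = 1130 μatm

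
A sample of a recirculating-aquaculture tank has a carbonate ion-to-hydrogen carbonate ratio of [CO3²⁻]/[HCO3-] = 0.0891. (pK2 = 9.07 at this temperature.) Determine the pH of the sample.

From K2 = [H⁺][CO3²⁻]/[HCO3-]:  pH = pK2 + log₁₀([CO3²⁻]/[HCO3-])
log₁₀(0.0891) = -1.050
pH = 9.07 + (-1.050) = 8.02

pH = 8.02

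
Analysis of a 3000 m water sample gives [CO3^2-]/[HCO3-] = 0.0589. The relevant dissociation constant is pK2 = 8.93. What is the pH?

From K2 = [H⁺][CO3^2-]/[HCO3-]:  pH = pK2 + log₁₀([CO3^2-]/[HCO3-])
log₁₀(0.0589) = -1.230
pH = 8.93 + (-1.230) = 7.70

pH = 7.70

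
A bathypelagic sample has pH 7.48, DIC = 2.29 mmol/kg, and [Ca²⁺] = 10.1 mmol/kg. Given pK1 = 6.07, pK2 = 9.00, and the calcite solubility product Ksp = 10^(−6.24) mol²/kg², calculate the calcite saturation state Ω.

α₂ = 1 / (1 + [H⁺]/K2 + [H⁺]²/(K1K2)) = 1 / (1 + 10^+1.52 + 10^+0.11)
   = 1 / (1 + 33.113 + 1.2882) = 1/35.401 = 0.02825
[CO3²⁻] = α₂ × DIC = 0.02825 × 2.29 = 0.06469 mmol/kg
Ksp = 10^(−6.24) = 5.754×10^-7
Ω = [Ca²⁺][CO3²⁻]/Ksp = (10.1×10^-3)(6.469×10^-5) / 5.754×10^-7 = 1.14

Ω = 1.14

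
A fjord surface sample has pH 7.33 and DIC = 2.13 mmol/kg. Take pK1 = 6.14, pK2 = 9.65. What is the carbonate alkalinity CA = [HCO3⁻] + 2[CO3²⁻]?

CA = 2.01 mmol/kg

CA = [HCO3⁻] + 2[CO3²⁻] = (α₁ + 2α₂)·DIC
At pH 7.33: [H⁺]/K1 = 10^-1.19 = 0.064565, K2/[H⁺] = 10^-2.32 = 0.0047863
α₁ = 1/(1 + 0.064565 + 0.0047863) = 1/1.0694 = 0.9351; α₂ = α₁·K2/[H⁺] = 0.004476
α₁ + 2α₂ = 0.9441
CA = 0.9441 × 2.13 = 2.01 mmol/kg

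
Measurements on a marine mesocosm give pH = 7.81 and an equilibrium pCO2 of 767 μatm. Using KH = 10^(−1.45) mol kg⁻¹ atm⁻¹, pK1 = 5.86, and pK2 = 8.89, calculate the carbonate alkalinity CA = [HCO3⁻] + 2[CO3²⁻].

[CO2*] = KH · pCO2 = 10^(−1.45) × 767×10^-6 = 2.721×10^-5 mol/kg
α₀ = 1/(1 + K1/[H⁺] + K1K2/[H⁺]²) = 1/(1 + 10^+1.95 + 10^+0.87) = 0.01025
DIC = [CO2*]/α₀ = 2.721×10^-5 / 0.01025 = 2.654 mmol/kg
CA = (α₁ + 2α₂)·DIC = (0.9137 + 2×0.07600) × 2.654 = 2.83 mmol/kg

CA = 2.83 mmol/kg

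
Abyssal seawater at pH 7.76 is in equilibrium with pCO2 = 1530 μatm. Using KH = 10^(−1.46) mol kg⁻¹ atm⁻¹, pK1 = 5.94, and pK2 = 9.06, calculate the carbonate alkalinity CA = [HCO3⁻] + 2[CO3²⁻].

[CO2*] = KH · pCO2 = 10^(−1.46) × 1530×10^-6 = 5.305×10^-5 mol/kg
α₀ = 1/(1 + K1/[H⁺] + K1K2/[H⁺]²) = 1/(1 + 10^+1.82 + 10^+0.52) = 0.01421
DIC = [CO2*]/α₀ = 5.305×10^-5 / 0.01421 = 3.734 mmol/kg
CA = (α₁ + 2α₂)·DIC = (0.9387 + 2×0.04705) × 3.734 = 3.86 mmol/kg

CA = 3.86 mmol/kg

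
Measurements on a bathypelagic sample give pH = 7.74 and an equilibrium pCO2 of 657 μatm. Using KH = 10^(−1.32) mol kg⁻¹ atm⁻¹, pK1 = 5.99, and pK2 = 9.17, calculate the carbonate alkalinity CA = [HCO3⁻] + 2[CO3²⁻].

CA = 1.90 mmol/kg

[CO2*] = KH · pCO2 = 10^(−1.32) × 657×10^-6 = 3.145×10^-5 mol/kg
α₀ = 1/(1 + K1/[H⁺] + K1K2/[H⁺]²) = 1/(1 + 10^+1.75 + 10^+0.32) = 0.01686
DIC = [CO2*]/α₀ = 3.145×10^-5 / 0.01686 = 1.865 mmol/kg
CA = (α₁ + 2α₂)·DIC = (0.9479 + 2×0.03522) × 1.865 = 1.90 mmol/kg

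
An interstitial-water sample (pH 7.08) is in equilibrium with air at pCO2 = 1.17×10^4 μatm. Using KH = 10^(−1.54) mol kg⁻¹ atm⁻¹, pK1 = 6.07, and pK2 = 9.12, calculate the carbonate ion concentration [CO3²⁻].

[CO2*] = KH · pCO2 = 10^(−1.54) × 1.17×10^4×10^-6 = 3.374×10^-4 mol/kg
α₀ = 1/(1 + K1/[H⁺] + K1K2/[H⁺]²) = 1/(1 + 10^+1.01 + 10^-1.03) = 0.08829
DIC = [CO2*]/α₀ = 3.374×10^-4 / 0.08829 = 3.822 mmol/kg
[CO3²⁻] = α₂·DIC; α₂ = 0.008240, so [CO3²⁻] = 0.008240 × 3.822 = 0.0315 mmol/kg

[CO3²⁻] = 0.0315 mmol/kg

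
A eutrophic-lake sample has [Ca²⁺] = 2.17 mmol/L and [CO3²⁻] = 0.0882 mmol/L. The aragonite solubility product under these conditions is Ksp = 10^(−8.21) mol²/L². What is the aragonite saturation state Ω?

Ksp = 10^(−8.21) = 6.166×10^-9
Ω = [Ca²⁺][CO3²⁻]/Ksp = (2.17×10^-3)(0.0882×10^-3) / 6.166×10^-9 = 31.0

Ω = 31.0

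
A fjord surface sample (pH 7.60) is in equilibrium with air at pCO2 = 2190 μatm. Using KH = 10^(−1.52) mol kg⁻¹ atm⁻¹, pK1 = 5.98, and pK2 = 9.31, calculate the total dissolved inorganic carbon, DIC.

DIC = 2.88 mmol/kg

[CO2*] = KH · pCO2 = 10^(−1.52) × 2190×10^-6 = 6.614×10^-5 mol/kg
α₀ = 1/(1 + K1/[H⁺] + K1K2/[H⁺]²) = 1/(1 + 10^+1.62 + 10^-0.09) = 0.02299
DIC = [CO2*]/α₀ = 6.614×10^-5 / 0.02299 = 2.88 mmol/kg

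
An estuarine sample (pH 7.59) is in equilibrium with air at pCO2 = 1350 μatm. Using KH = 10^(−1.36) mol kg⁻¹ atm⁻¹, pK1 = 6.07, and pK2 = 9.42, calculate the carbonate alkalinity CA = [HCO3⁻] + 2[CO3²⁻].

[CO2*] = KH · pCO2 = 10^(−1.36) × 1350×10^-6 = 5.893×10^-5 mol/kg
α₀ = 1/(1 + K1/[H⁺] + K1K2/[H⁺]²) = 1/(1 + 10^+1.52 + 10^-0.31) = 0.02890
DIC = [CO2*]/α₀ = 5.893×10^-5 / 0.02890 = 2.039 mmol/kg
CA = (α₁ + 2α₂)·DIC = (0.9569 + 2×0.01415) × 2.039 = 2.01 mmol/kg

CA = 2.01 mmol/kg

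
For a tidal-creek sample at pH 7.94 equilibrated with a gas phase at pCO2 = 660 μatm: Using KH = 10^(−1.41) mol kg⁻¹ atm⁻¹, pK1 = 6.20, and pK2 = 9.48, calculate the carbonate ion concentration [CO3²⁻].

[CO3²⁻] = 0.0407 mmol/kg

[CO2*] = KH · pCO2 = 10^(−1.41) × 660×10^-6 = 2.568×10^-5 mol/kg
α₀ = 1/(1 + K1/[H⁺] + K1K2/[H⁺]²) = 1/(1 + 10^+1.74 + 10^+0.20) = 0.01738
DIC = [CO2*]/α₀ = 2.568×10^-5 / 0.01738 = 1.477 mmol/kg
[CO3²⁻] = α₂·DIC; α₂ = 0.02754, so [CO3²⁻] = 0.02754 × 1.477 = 0.0407 mmol/kg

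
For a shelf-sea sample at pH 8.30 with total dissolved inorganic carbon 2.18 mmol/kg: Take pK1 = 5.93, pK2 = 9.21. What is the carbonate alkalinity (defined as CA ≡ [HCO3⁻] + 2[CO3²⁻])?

CA = [HCO3⁻] + 2[CO3²⁻] = (α₁ + 2α₂)·DIC
At pH 8.30: [H⁺]/K1 = 10^-2.37 = 0.0042658, K2/[H⁺] = 10^-0.91 = 0.12303
α₁ = 1/(1 + 0.0042658 + 0.12303) = 1/1.1273 = 0.8871; α₂ = α₁·K2/[H⁺] = 0.1091
α₁ + 2α₂ = 1.1054
CA = 1.1054 × 2.18 = 2.41 mmol/kg

CA = 2.41 mmol/kg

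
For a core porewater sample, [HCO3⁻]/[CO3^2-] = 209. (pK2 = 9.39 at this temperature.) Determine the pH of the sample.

From K2 = [H⁺][CO3^2-]/[HCO3⁻]:  pH = pK2 − log₁₀([HCO3⁻]/[CO3^2-])
log₁₀(209) = +2.320
pH = 9.39 − (+2.320) = 7.07

pH = 7.07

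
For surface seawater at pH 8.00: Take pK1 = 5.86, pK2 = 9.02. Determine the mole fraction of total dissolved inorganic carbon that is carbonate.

α₂ = 1 / (1 + [H⁺]/K2 + [H⁺]²/(K1K2)) = 1 / (1 + 10^+1.02 + 10^-1.12)
   = 1 / (1 + 10.471 + 0.075858) = 1/11.547 = 0.08660

α₂ = 0.0866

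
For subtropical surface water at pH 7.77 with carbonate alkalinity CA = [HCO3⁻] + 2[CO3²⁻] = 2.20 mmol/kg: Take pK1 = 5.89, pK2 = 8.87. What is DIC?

DIC = 2.07 mmol/kg

CA = [HCO3⁻] + 2[CO3²⁻] = (α₁ + 2α₂)·DIC
At pH 7.77: [H⁺]/K1 = 10^-1.88 = 0.013183, K2/[H⁺] = 10^-1.10 = 0.079433
α₁ = 1/(1 + 0.013183 + 0.079433) = 1/1.0926 = 0.9152; α₂ = α₁·K2/[H⁺] = 0.07270
α₁ + 2α₂ = 1.0606
DIC = CA / (α₁ + 2α₂) = 2.20 / 1.0606 = 2.07 mmol/kg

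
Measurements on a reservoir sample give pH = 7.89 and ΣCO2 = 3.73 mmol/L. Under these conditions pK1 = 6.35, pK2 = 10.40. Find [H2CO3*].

α₀ = 1 / (1 + K1/[H⁺] + K1K2/[H⁺]²) = 1 / (1 + 10^+1.54 + 10^-0.97)
   = 1 / (1 + 34.674 + 0.10715) = 1/35.781 = 0.02795
[CO2*] = α₀ × DIC = 0.02795 × 3.73 = 0.104 mmol/L

[CO2*] = 0.104 mmol/L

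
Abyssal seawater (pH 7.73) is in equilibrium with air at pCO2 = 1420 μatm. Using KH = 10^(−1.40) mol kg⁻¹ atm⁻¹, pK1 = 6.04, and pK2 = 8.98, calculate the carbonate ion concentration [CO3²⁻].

[CO2*] = KH · pCO2 = 10^(−1.40) × 1420×10^-6 = 5.653×10^-5 mol/kg
α₀ = 1/(1 + K1/[H⁺] + K1K2/[H⁺]²) = 1/(1 + 10^+1.69 + 10^+0.44) = 0.01896
DIC = [CO2*]/α₀ = 5.653×10^-5 / 0.01896 = 2.981 mmol/kg
[CO3²⁻] = α₂·DIC; α₂ = 0.05223, so [CO3²⁻] = 0.05223 × 2.981 = 0.156 mmol/kg

[CO3²⁻] = 0.156 mmol/kg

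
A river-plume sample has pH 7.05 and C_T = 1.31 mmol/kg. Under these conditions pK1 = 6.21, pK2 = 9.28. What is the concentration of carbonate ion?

[CO3²⁻] = 6.71 μmol/kg

α₂ = 1 / (1 + [H⁺]/K2 + [H⁺]²/(K1K2)) = 1 / (1 + 10^+2.23 + 10^+1.39)
   = 1 / (1 + 169.82 + 24.547) = 1/195.37 = 0.005118
[CO3²⁻] = α₂ × DIC = 0.005118 × 1.31 = 0.00671 mmol/kg = 6.71 μmol/kg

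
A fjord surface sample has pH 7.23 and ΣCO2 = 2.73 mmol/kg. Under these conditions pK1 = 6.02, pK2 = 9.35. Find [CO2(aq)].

α₀ = 1 / (1 + K1/[H⁺] + K1K2/[H⁺]²) = 1 / (1 + 10^+1.21 + 10^-0.91)
   = 1 / (1 + 16.218 + 0.12303) = 1/17.341 = 0.05767
[CO2*] = α₀ × DIC = 0.05767 × 2.73 = 0.157 mmol/kg

[CO2*] = 0.157 mmol/kg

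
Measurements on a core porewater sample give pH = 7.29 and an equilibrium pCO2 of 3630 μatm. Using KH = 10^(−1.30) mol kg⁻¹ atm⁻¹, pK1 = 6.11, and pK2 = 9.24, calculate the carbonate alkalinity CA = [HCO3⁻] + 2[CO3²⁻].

CA = 2.82 mmol/kg

[CO2*] = KH · pCO2 = 10^(−1.30) × 3630×10^-6 = 1.819×10^-4 mol/kg
α₀ = 1/(1 + K1/[H⁺] + K1K2/[H⁺]²) = 1/(1 + 10^+1.18 + 10^-0.77) = 0.06133
DIC = [CO2*]/α₀ = 1.819×10^-4 / 0.06133 = 2.966 mmol/kg
CA = (α₁ + 2α₂)·DIC = (0.9283 + 2×0.01042) × 2.966 = 2.82 mmol/kg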